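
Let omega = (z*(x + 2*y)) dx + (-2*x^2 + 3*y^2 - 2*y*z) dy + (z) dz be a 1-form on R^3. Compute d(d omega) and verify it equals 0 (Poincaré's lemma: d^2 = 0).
d(d omega) = 0

Step 1: d omega = sum_{i<j} (∂f_j/∂x_i - ∂f_i/∂x_j) dx_i ∧ dx_j:
  coeff of dx ∧ dy: -4*x - 2*z
  coeff of dx ∧ dz: -x - 2*y
  coeff of dy ∧ dz: 2*y
Step 2: Apply d again to each 2-form coefficient. The only possible 3-form in R^3 is dx ∧ dy ∧ dz, with coefficient
  ∂(coeff of dy∧dz)/∂x - ∂(coeff of dx∧dz)/∂y + ∂(coeff of dx∧dy)/∂z
  = ∂/∂x (2*y) - ∂/∂y (-x - 2*y) + ∂/∂z (-4*x - 2*z).
Each of these terms simplifies to sums of mixed partials that cancel in pairs. The result is 0 (by equality of mixed partials for smooth functions — Schwarz / Clairaut).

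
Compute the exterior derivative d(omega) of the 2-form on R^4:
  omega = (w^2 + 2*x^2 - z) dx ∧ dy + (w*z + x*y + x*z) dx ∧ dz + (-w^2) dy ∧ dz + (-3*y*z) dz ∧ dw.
d(omega) = (-x - 1) dx ∧ dy ∧ dz + (2*w) dx ∧ dy ∧ dw + (z) dx ∧ dz ∧ dw + (-2*w - 3*z) dy ∧ dz ∧ dw

For a 2-form omega = sum_{i<j} g_{ij} dx_i ∧ dx_j, the exterior derivative is
  d(omega) = sum_{i<j} d(g_{ij}) ∧ dx_i ∧ dx_j = sum_{i<j, k} (∂g_{ij}/∂x_k) dx_k ∧ dx_i ∧ dx_j.
Expand each term, using dx_k ∧ dx_i ∧ dx_j = sgn(permutation) dx_{(a)} ∧ dx_{(b)} ∧ dx_{(c)} with (a < b < c) sorted:
  d(w^2 + 2*x^2 - z) includes (∂/∂z)(w^2 + 2*x^2 - z) dz = (-1) dz, which multiplied by dx ∧ dy gives (-1) dx ∧ dy ∧ dz
  d(w^2 + 2*x^2 - z) includes (∂/∂w)(w^2 + 2*x^2 - z) dw = (2*w) dw, which multiplied by dx ∧ dy gives (2*w) dx ∧ dy ∧ dw
  d(w*z + x*y + x*z) includes (∂/∂y)(w*z + x*y + x*z) dy = (x) dy, which multiplied by dx ∧ dz gives (-x) dx ∧ dy ∧ dz
  d(w*z + x*y + x*z) includes (∂/∂w)(w*z + x*y + x*z) dw = (z) dw, which multiplied by dx ∧ dz gives (z) dx ∧ dz ∧ dw
  d(-w^2) includes (∂/∂w)(-w^2) dw = (-2*w) dw, which multiplied by dy ∧ dz gives (-2*w) dy ∧ dz ∧ dw
  d(-3*y*z) includes (∂/∂y)(-3*y*z) dy = (-3*z) dy, which multiplied by dz ∧ dw gives (-3*z) dy ∧ dz ∧ dw
Collecting like 3-forms: d(omega) = (-x - 1) dx ∧ dy ∧ dz + (2*w) dx ∧ dy ∧ dw + (z) dx ∧ dz ∧ dw + (-2*w - 3*z) dy ∧ dz ∧ dw.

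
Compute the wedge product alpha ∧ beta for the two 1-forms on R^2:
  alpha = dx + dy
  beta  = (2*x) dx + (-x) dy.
alpha ∧ beta = (-3*x) dx ∧ dy

Distribute the wedge, using dx_i ∧ dx_j = -dx_j ∧ dx_i and dx_i ∧ dx_i = 0. For each pair (i, j) with i < j, the coefficient of dx_i ∧ dx_j in alpha ∧ beta is (alpha_i * beta_j - alpha_j * beta_i). Collecting: alpha ∧ beta = (-3*x) dx ∧ dy.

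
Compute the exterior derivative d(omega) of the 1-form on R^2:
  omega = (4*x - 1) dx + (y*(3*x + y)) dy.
d(omega) = (3*y) dx ∧ dy

For a 1-form omega = sum_i f_i dx_i, the exterior derivative is
  d(omega) = sum_{i < j} (∂f_j/∂x_i - ∂f_i/∂x_j) dx_i ∧ dx_j.
  coefficient of dx ∧ dy: ∂f_2/∂x - ∂f_1/∂y = ∂(y*(3*x + y))/∂x - ∂(4*x - 1)/∂y = 3*y
Assembling: d(omega) = (3*y) dx ∧ dy.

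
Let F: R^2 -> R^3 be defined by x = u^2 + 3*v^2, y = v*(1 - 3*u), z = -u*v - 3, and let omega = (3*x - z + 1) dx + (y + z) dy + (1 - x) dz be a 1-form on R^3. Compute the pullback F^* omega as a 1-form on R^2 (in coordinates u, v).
F^* omega = (6*u^3 + 3*u^2*v + 30*u*v^2 + 8*u + 3*v^3 - 3*v^2 + 8*v) du + (u^3 + 30*u^2*v + 9*u*v^2 - 7*u*v + 8*u + 54*v^3 + 25*v - 3) dv

Using F^*(f dg) = (f ∘ F) d(g ∘ F), substitute each coordinate x_i by F_i(u, v) in f_i, and replace dx_i by d F_i = (∂F_i/∂u) du + (∂F_i/∂v) dv.
  For the x component: f_1(F) = 3*u^2 + u*v + 9*v^2 + 4; d F_1 = (2*u) du + (6*v) dv
  For the y component: f_2(F) = -4*u*v + v - 3; d F_2 = (-3*v) du + (1 - 3*u) dv
  For the z component: f_3(F) = -u^2 - 3*v^2 + 1; d F_3 = (-v) du + (-u) dv
Combining and collecting du, dv coefficients:
  coeff of du: 6*u^3 + 3*u^2*v + 30*u*v^2 + 8*u + 3*v^3 - 3*v^2 + 8*v
  coeff of dv: u^3 + 30*u^2*v + 9*u*v^2 - 7*u*v + 8*u + 54*v^3 + 25*v - 3
F^* omega = (6*u^3 + 3*u^2*v + 30*u*v^2 + 8*u + 3*v^3 - 3*v^2 + 8*v) du + (u^3 + 30*u^2*v + 9*u*v^2 - 7*u*v + 8*u + 54*v^3 + 25*v - 3) dv.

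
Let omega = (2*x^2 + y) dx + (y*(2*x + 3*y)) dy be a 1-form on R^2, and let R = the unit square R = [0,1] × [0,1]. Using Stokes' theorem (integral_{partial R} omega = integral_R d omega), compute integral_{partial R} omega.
integral_(partial R) omega = 0

Stokes: integral_partial_R omega = integral_R d omega with d omega = (∂Q/∂x - ∂P/∂y) dx ∧ dy.
  ∂Q/∂x = 2*y
  ∂P/∂y = 1
  integrand = ∂Q/∂x - ∂P/∂y = 2*y - 1.
Integrating over R: integral_0^1 integral_0^1 (2*y - 1) dx dy = 0.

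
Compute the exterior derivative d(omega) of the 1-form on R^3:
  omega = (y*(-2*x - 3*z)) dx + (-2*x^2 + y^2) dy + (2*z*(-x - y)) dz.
d(omega) = (-2*x + 3*z) dx ∧ dy + (3*y - 2*z) dx ∧ dz + (-2*z) dy ∧ dz

For a 1-form omega = sum_i f_i dx_i, the exterior derivative is
  d(omega) = sum_{i < j} (∂f_j/∂x_i - ∂f_i/∂x_j) dx_i ∧ dx_j.
  coefficient of dx ∧ dy: ∂f_2/∂x - ∂f_1/∂y = ∂(-2*x^2 + y^2)/∂x - ∂(y*(-2*x - 3*z))/∂y = -2*x + 3*z
  coefficient of dx ∧ dz: ∂f_3/∂x - ∂f_1/∂z = ∂(2*z*(-x - y))/∂x - ∂(y*(-2*x - 3*z))/∂z = 3*y - 2*z
  coefficient of dy ∧ dz: ∂f_3/∂y - ∂f_2/∂z = ∂(2*z*(-x - y))/∂y - ∂(-2*x^2 + y^2)/∂z = -2*z
Assembling: d(omega) = (-2*x + 3*z) dx ∧ dy + (3*y - 2*z) dx ∧ dz + (-2*z) dy ∧ dz.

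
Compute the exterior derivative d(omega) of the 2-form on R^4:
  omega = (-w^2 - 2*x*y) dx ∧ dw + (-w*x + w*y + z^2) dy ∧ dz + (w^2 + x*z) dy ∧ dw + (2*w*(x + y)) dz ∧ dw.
d(omega) = (2*x + z) dx ∧ dy ∧ dw + (-w) dx ∧ dy ∧ dz + (2*w - 2*x + y) dy ∧ dz ∧ dw + (2*w) dx ∧ dz ∧ dw

For a 2-form omega = sum_{i<j} g_{ij} dx_i ∧ dx_j, the exterior derivative is
  d(omega) = sum_{i<j} d(g_{ij}) ∧ dx_i ∧ dx_j = sum_{i<j, k} (∂g_{ij}/∂x_k) dx_k ∧ dx_i ∧ dx_j.
Expand each term, using dx_k ∧ dx_i ∧ dx_j = sgn(permutation) dx_{(a)} ∧ dx_{(b)} ∧ dx_{(c)} with (a < b < c) sorted:
  d(-w^2 - 2*x*y) includes (∂/∂y)(-w^2 - 2*x*y) dy = (-2*x) dy, which multiplied by dx ∧ dw gives (2*x) dx ∧ dy ∧ dw
  d(-w*x + w*y + z^2) includes (∂/∂x)(-w*x + w*y + z^2) dx = (-w) dx, which multiplied by dy ∧ dz gives (-w) dx ∧ dy ∧ dz
  d(-w*x + w*y + z^2) includes (∂/∂w)(-w*x + w*y + z^2) dw = (-x + y) dw, which multiplied by dy ∧ dz gives (-x + y) dy ∧ dz ∧ dw
  d(w^2 + x*z) includes (∂/∂x)(w^2 + x*z) dx = (z) dx, which multiplied by dy ∧ dw gives (z) dx ∧ dy ∧ dw
  d(w^2 + x*z) includes (∂/∂z)(w^2 + x*z) dz = (x) dz, which multiplied by dy ∧ dw gives (-x) dy ∧ dz ∧ dw
  d(2*w*(x + y)) includes (∂/∂x)(2*w*(x + y)) dx = (2*w) dx, which multiplied by dz ∧ dw gives (2*w) dx ∧ dz ∧ dw
  d(2*w*(x + y)) includes (∂/∂y)(2*w*(x + y)) dy = (2*w) dy, which multiplied by dz ∧ dw gives (2*w) dy ∧ dz ∧ dw
Collecting like 3-forms: d(omega) = (2*x + z) dx ∧ dy ∧ dw + (-w) dx ∧ dy ∧ dz + (2*w - 2*x + y) dy ∧ dz ∧ dw + (2*w) dx ∧ dz ∧ dw.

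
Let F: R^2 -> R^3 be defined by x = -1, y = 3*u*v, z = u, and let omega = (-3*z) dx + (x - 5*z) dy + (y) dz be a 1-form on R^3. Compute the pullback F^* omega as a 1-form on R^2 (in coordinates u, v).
F^* omega = (3*v*(-4*u - 1)) du + (3*u*(-5*u - 1)) dv

Using F^*(f dg) = (f ∘ F) d(g ∘ F), substitute each coordinate x_i by F_i(u, v) in f_i, and replace dx_i by d F_i = (∂F_i/∂u) du + (∂F_i/∂v) dv.
  For the x component: f_1(F) = -3*u; d F_1 = (0) du + (0) dv
  For the y component: f_2(F) = -5*u - 1; d F_2 = (3*v) du + (3*u) dv
  For the z component: f_3(F) = 3*u*v; d F_3 = (1) du + (0) dv
Combining and collecting du, dv coefficients:
  coeff of du: 3*v*(-4*u - 1)
  coeff of dv: 3*u*(-5*u - 1)
F^* omega = (3*v*(-4*u - 1)) du + (3*u*(-5*u - 1)) dv.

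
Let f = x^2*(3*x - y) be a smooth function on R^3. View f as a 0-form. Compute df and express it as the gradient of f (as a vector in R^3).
df = (x*(9*x - 2*y)) dx + (-x^2) dy + (0) dz; grad f = (x*(9*x - 2*y), -x^2, 0)

For a 0-form f, d f = (∂f/∂x) dx + (∂f/∂y) dy + (∂f/∂z) dz. The components of the vector representation are exactly the entries of grad f in Cartesian coordinates:
  ∂f/∂x = x*(9*x - 2*y)
  ∂f/∂y = -x^2
  ∂f/∂z = 0.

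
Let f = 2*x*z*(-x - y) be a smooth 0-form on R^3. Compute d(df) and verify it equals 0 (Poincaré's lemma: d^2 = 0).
d(df) = 0

Step 1: df = sum_i (∂f/∂x_i) dx_i = (2*z*(-2*x - y)) dx + (-2*x*z) dy + (2*x*(-x - y)) dz.
Step 2: Apply d again. Using the 1-form formula, the coefficient of dx ∧ dy in d(df) is ∂^2 f/∂x ∂y - ∂^2 f/∂y ∂x = (-2*z) - (-2*z) = 0 (equality of mixed partials for smooth f).
Similarly for dx ∧ dz and dy ∧ dz — all coefficients vanish. So d(df) = 0.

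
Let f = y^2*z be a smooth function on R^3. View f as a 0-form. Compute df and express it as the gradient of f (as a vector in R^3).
df = (0) dx + (2*y*z) dy + (y^2) dz; grad f = (0, 2*y*z, y^2)

For a 0-form f, d f = (∂f/∂x) dx + (∂f/∂y) dy + (∂f/∂z) dz. The components of the vector representation are exactly the entries of grad f in Cartesian coordinates:
  ∂f/∂x = 0
  ∂f/∂y = 2*y*z
  ∂f/∂z = y^2.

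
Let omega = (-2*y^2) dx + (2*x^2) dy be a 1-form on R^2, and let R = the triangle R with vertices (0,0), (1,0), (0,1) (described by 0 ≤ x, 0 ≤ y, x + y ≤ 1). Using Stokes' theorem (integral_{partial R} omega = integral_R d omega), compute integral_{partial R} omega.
integral_(partial R) omega = 4/3

Stokes: integral_partial_R omega = integral_R d omega with d omega = (∂Q/∂x - ∂P/∂y) dx ∧ dy.
  ∂Q/∂x = 4*x
  ∂P/∂y = -4*y
  integrand = ∂Q/∂x - ∂P/∂y = 4*x + 4*y.
Integrating over R: integral_0^1 integral_0^{1-x} (4*x + 4*y) dy dx = 4/3.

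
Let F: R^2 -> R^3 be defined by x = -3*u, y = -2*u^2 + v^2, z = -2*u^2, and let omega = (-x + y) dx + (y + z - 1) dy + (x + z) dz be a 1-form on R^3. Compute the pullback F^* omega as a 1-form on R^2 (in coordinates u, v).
F^* omega = (24*u^3 + 18*u^2 - 4*u*v^2 - 5*u - 3*v^2) du + (2*v*(-4*u^2 + v^2 - 1)) dv

Using F^*(f dg) = (f ∘ F) d(g ∘ F), substitute each coordinate x_i by F_i(u, v) in f_i, and replace dx_i by d F_i = (∂F_i/∂u) du + (∂F_i/∂v) dv.
  For the x component: f_1(F) = -2*u^2 + 3*u + v^2; d F_1 = (-3) du + (0) dv
  For the y component: f_2(F) = -4*u^2 + v^2 - 1; d F_2 = (-4*u) du + (2*v) dv
  For the z component: f_3(F) = u*(-2*u - 3); d F_3 = (-4*u) du + (0) dv
Combining and collecting du, dv coefficients:
  coeff of du: 24*u^3 + 18*u^2 - 4*u*v^2 - 5*u - 3*v^2
  coeff of dv: 2*v*(-4*u^2 + v^2 - 1)
F^* omega = (24*u^3 + 18*u^2 - 4*u*v^2 - 5*u - 3*v^2) du + (2*v*(-4*u^2 + v^2 - 1)) dv.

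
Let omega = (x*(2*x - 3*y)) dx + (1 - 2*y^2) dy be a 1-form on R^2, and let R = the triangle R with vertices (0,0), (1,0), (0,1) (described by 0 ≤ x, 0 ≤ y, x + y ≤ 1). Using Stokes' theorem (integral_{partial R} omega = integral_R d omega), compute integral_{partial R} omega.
integral_(partial R) omega = 1/2

Stokes: integral_partial_R omega = integral_R d omega with d omega = (∂Q/∂x - ∂P/∂y) dx ∧ dy.
  ∂Q/∂x = 0
  ∂P/∂y = -3*x
  integrand = ∂Q/∂x - ∂P/∂y = 3*x.
Integrating over R: integral_0^1 integral_0^{1-x} (3*x) dy dx = 1/2.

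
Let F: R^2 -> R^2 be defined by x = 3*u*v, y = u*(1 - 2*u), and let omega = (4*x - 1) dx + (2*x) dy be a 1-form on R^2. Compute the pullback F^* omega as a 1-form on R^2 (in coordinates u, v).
F^* omega = (3*v*(-8*u^2 + 12*u*v + 2*u - 1)) du + (3*u*(12*u*v - 1)) dv

Using F^*(f dg) = (f ∘ F) d(g ∘ F), substitute each coordinate x_i by F_i(u, v) in f_i, and replace dx_i by d F_i = (∂F_i/∂u) du + (∂F_i/∂v) dv.
  For the x component: f_1(F) = 12*u*v - 1; d F_1 = (3*v) du + (3*u) dv
  For the y component: f_2(F) = 6*u*v; d F_2 = (1 - 4*u) du + (0) dv
Combining and collecting du, dv coefficients:
  coeff of du: 3*v*(-8*u^2 + 12*u*v + 2*u - 1)
  coeff of dv: 3*u*(12*u*v - 1)
F^* omega = (3*v*(-8*u^2 + 12*u*v + 2*u - 1)) du + (3*u*(12*u*v - 1)) dv.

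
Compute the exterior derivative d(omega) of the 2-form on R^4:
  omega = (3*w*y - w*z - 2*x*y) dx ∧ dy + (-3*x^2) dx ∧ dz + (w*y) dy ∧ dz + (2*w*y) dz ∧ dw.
d(omega) = (-w) dx ∧ dy ∧ dz + (3*y - z) dx ∧ dy ∧ dw + (2*w + y) dy ∧ dz ∧ dw

For a 2-form omega = sum_{i<j} g_{ij} dx_i ∧ dx_j, the exterior derivative is
  d(omega) = sum_{i<j} d(g_{ij}) ∧ dx_i ∧ dx_j = sum_{i<j, k} (∂g_{ij}/∂x_k) dx_k ∧ dx_i ∧ dx_j.
Expand each term, using dx_k ∧ dx_i ∧ dx_j = sgn(permutation) dx_{(a)} ∧ dx_{(b)} ∧ dx_{(c)} with (a < b < c) sorted:
  d(3*w*y - w*z - 2*x*y) includes (∂/∂z)(3*w*y - w*z - 2*x*y) dz = (-w) dz, which multiplied by dx ∧ dy gives (-w) dx ∧ dy ∧ dz
  d(3*w*y - w*z - 2*x*y) includes (∂/∂w)(3*w*y - w*z - 2*x*y) dw = (3*y - z) dw, which multiplied by dx ∧ dy gives (3*y - z) dx ∧ dy ∧ dw
  d(w*y) includes (∂/∂w)(w*y) dw = (y) dw, which multiplied by dy ∧ dz gives (y) dy ∧ dz ∧ dw
  d(2*w*y) includes (∂/∂y)(2*w*y) dy = (2*w) dy, which multiplied by dz ∧ dw gives (2*w) dy ∧ dz ∧ dw
Collecting like 3-forms: d(omega) = (-w) dx ∧ dy ∧ dz + (3*y - z) dx ∧ dy ∧ dw + (2*w + y) dy ∧ dz ∧ dw.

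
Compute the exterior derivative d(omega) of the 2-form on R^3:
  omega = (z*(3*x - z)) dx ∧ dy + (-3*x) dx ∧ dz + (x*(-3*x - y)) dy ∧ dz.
d(omega) = (-3*x - y - 2*z) dx ∧ dy ∧ dz

For a 2-form omega = sum_{i<j} g_{ij} dx_i ∧ dx_j, the exterior derivative is
  d(omega) = sum_{i<j} d(g_{ij}) ∧ dx_i ∧ dx_j = sum_{i<j, k} (∂g_{ij}/∂x_k) dx_k ∧ dx_i ∧ dx_j.
Expand each term, using dx_k ∧ dx_i ∧ dx_j = sgn(permutation) dx_{(a)} ∧ dx_{(b)} ∧ dx_{(c)} with (a < b < c) sorted:
  d(z*(3*x - z)) includes (∂/∂z)(z*(3*x - z)) dz = (3*x - 2*z) dz, which multiplied by dx ∧ dy gives (3*x - 2*z) dx ∧ dy ∧ dz
  d(x*(-3*x - y)) includes (∂/∂x)(x*(-3*x - y)) dx = (-6*x - y) dx, which multiplied by dy ∧ dz gives (-6*x - y) dx ∧ dy ∧ dz
Collecting like 3-forms: d(omega) = (-3*x - y - 2*z) dx ∧ dy ∧ dz.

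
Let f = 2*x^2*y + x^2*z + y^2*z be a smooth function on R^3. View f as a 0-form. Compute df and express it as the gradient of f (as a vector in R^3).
df = (2*x*(2*y + z)) dx + (2*x^2 + 2*y*z) dy + (x^2 + y^2) dz; grad f = (2*x*(2*y + z), 2*x^2 + 2*y*z, x^2 + y^2)

For a 0-form f, d f = (∂f/∂x) dx + (∂f/∂y) dy + (∂f/∂z) dz. The components of the vector representation are exactly the entries of grad f in Cartesian coordinates:
  ∂f/∂x = 2*x*(2*y + z)
  ∂f/∂y = 2*x^2 + 2*y*z
  ∂f/∂z = x^2 + y^2.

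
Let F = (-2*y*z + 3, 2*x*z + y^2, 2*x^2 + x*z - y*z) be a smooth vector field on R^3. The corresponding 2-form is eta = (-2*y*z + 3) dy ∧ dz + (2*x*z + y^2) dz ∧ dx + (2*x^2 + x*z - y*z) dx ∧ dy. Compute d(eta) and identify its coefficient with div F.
d(eta) = (x + y) dx ∧ dy ∧ dz; div F = x + y

For a 2-form in R^3 of the form above, applying d gives a 3-form with coefficient ∂P/∂x + ∂Q/∂y + ∂R/∂z:
  ∂P/∂x = 0
  ∂Q/∂y = 2*y
  ∂R/∂z = x - y
Sum = x + y, which is exactly div F.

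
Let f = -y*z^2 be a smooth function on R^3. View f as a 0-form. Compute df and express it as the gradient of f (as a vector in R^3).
df = (0) dx + (-z^2) dy + (-2*y*z) dz; grad f = (0, -z^2, -2*y*z)

For a 0-form f, d f = (∂f/∂x) dx + (∂f/∂y) dy + (∂f/∂z) dz. The components of the vector representation are exactly the entries of grad f in Cartesian coordinates:
  ∂f/∂x = 0
  ∂f/∂y = -z^2
  ∂f/∂z = -2*y*z.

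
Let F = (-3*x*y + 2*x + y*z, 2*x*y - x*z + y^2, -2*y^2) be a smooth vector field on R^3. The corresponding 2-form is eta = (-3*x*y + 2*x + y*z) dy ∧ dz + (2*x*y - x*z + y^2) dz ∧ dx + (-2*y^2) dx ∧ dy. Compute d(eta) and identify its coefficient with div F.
d(eta) = (2*x - y + 2) dx ∧ dy ∧ dz; div F = 2*x - y + 2

For a 2-form in R^3 of the form above, applying d gives a 3-form with coefficient ∂P/∂x + ∂Q/∂y + ∂R/∂z:
  ∂P/∂x = 2 - 3*y
  ∂Q/∂y = 2*x + 2*y
  ∂R/∂z = 0
Sum = 2*x - y + 2, which is exactly div F.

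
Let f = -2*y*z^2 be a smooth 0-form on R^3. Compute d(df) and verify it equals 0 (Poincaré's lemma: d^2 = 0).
d(df) = 0

Step 1: df = sum_i (∂f/∂x_i) dx_i = (0) dx + (-2*z^2) dy + (-4*y*z) dz.
Step 2: Apply d again. Using the 1-form formula, the coefficient of dx ∧ dy in d(df) is ∂^2 f/∂x ∂y - ∂^2 f/∂y ∂x = (0) - (0) = 0 (equality of mixed partials for smooth f).
Similarly for dx ∧ dz and dy ∧ dz — all coefficients vanish. So d(df) = 0.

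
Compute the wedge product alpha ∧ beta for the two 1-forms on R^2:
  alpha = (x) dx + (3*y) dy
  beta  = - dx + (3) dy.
alpha ∧ beta = (3*x + 3*y) dx ∧ dy

Distribute the wedge, using dx_i ∧ dx_j = -dx_j ∧ dx_i and dx_i ∧ dx_i = 0. For each pair (i, j) with i < j, the coefficient of dx_i ∧ dx_j in alpha ∧ beta is (alpha_i * beta_j - alpha_j * beta_i). Collecting: alpha ∧ beta = (3*x + 3*y) dx ∧ dy.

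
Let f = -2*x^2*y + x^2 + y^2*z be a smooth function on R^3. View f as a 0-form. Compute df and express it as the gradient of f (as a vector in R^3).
df = (2*x*(1 - 2*y)) dx + (-2*x^2 + 2*y*z) dy + (y^2) dz; grad f = (2*x*(1 - 2*y), -2*x^2 + 2*y*z, y^2)

For a 0-form f, d f = (∂f/∂x) dx + (∂f/∂y) dy + (∂f/∂z) dz. The components of the vector representation are exactly the entries of grad f in Cartesian coordinates:
  ∂f/∂x = 2*x*(1 - 2*y)
  ∂f/∂y = -2*x^2 + 2*y*z
  ∂f/∂z = y^2.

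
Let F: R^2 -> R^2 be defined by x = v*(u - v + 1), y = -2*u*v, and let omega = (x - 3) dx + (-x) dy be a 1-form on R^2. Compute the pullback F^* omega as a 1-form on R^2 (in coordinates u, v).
F^* omega = (3*v*(u*v - v^2 + v - 1)) du + (3*u^2*v - 5*u*v^2 + 4*u*v - 3*u + 2*v^3 - 3*v^2 + 7*v - 3) dv

Using F^*(f dg) = (f ∘ F) d(g ∘ F), substitute each coordinate x_i by F_i(u, v) in f_i, and replace dx_i by d F_i = (∂F_i/∂u) du + (∂F_i/∂v) dv.
  For the x component: f_1(F) = u*v - v^2 + v - 3; d F_1 = (v) du + (u - 2*v + 1) dv
  For the y component: f_2(F) = v*(-u + v - 1); d F_2 = (-2*v) du + (-2*u) dv
Combining and collecting du, dv coefficients:
  coeff of du: 3*v*(u*v - v^2 + v - 1)
  coeff of dv: 3*u^2*v - 5*u*v^2 + 4*u*v - 3*u + 2*v^3 - 3*v^2 + 7*v - 3
F^* omega = (3*v*(u*v - v^2 + v - 1)) du + (3*u^2*v - 5*u*v^2 + 4*u*v - 3*u + 2*v^3 - 3*v^2 + 7*v - 3) dv.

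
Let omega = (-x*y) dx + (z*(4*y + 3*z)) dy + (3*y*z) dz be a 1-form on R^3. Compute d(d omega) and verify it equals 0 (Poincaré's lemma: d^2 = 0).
d(d omega) = 0

Step 1: d omega = sum_{i<j} (∂f_j/∂x_i - ∂f_i/∂x_j) dx_i ∧ dx_j:
  coeff of dx ∧ dy: x
  coeff of dx ∧ dz: 0
  coeff of dy ∧ dz: -4*y - 3*z
Step 2: Apply d again to each 2-form coefficient. The only possible 3-form in R^3 is dx ∧ dy ∧ dz, with coefficient
  ∂(coeff of dy∧dz)/∂x - ∂(coeff of dx∧dz)/∂y + ∂(coeff of dx∧dy)/∂z
  = ∂/∂x (-4*y - 3*z) - ∂/∂y (0) + ∂/∂z (x).
Each of these terms simplifies to sums of mixed partials that cancel in pairs. The result is 0 (by equality of mixed partials for smooth functions — Schwarz / Clairaut).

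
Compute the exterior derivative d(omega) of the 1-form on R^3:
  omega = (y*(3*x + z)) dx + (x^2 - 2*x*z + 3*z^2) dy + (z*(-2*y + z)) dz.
d(omega) = (-x - 3*z) dx ∧ dy + (-y) dx ∧ dz + (2*x - 8*z) dy ∧ dz

For a 1-form omega = sum_i f_i dx_i, the exterior derivative is
  d(omega) = sum_{i < j} (∂f_j/∂x_i - ∂f_i/∂x_j) dx_i ∧ dx_j.
  coefficient of dx ∧ dy: ∂f_2/∂x - ∂f_1/∂y = ∂(x^2 - 2*x*z + 3*z^2)/∂x - ∂(y*(3*x + z))/∂y = -x - 3*z
  coefficient of dx ∧ dz: ∂f_3/∂x - ∂f_1/∂z = ∂(z*(-2*y + z))/∂x - ∂(y*(3*x + z))/∂z = -y
  coefficient of dy ∧ dz: ∂f_3/∂y - ∂f_2/∂z = ∂(z*(-2*y + z))/∂y - ∂(x^2 - 2*x*z + 3*z^2)/∂z = 2*x - 8*z
Assembling: d(omega) = (-x - 3*z) dx ∧ dy + (-y) dx ∧ dz + (2*x - 8*z) dy ∧ dz.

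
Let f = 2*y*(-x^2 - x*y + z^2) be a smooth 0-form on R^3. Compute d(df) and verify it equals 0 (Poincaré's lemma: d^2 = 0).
d(df) = 0

Step 1: df = sum_i (∂f/∂x_i) dx_i = (2*y*(-2*x - y)) dx + (-2*x^2 - 4*x*y + 2*z^2) dy + (4*y*z) dz.
Step 2: Apply d again. Using the 1-form formula, the coefficient of dx ∧ dy in d(df) is ∂^2 f/∂x ∂y - ∂^2 f/∂y ∂x = (-4*x - 4*y) - (-4*x - 4*y) = 0 (equality of mixed partials for smooth f).
Similarly for dx ∧ dz and dy ∧ dz — all coefficients vanish. So d(df) = 0.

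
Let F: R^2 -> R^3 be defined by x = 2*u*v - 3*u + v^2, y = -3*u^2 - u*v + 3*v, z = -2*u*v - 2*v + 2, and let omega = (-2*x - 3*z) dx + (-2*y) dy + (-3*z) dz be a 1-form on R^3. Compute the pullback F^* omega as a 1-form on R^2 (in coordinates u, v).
F^* omega = (-36*u^3 - 18*u^2*v - 10*u*v^2 + 42*u*v - 18*u - 4*v^3 + 12*v^2 - 18*v + 18) du + (-6*u^3 - 10*u^2*v + 30*u^2 + 12*u*v - 4*v^3 + 12*v^2 - 42*v + 12) dv

Using F^*(f dg) = (f ∘ F) d(g ∘ F), substitute each coordinate x_i by F_i(u, v) in f_i, and replace dx_i by d F_i = (∂F_i/∂u) du + (∂F_i/∂v) dv.
  For the x component: f_1(F) = 2*u*v + 6*u - 2*v^2 + 6*v - 6; d F_1 = (2*v - 3) du + (2*u + 2*v) dv
  For the y component: f_2(F) = 6*u^2 + 2*u*v - 6*v; d F_2 = (-6*u - v) du + (3 - u) dv
  For the z component: f_3(F) = 6*u*v + 6*v - 6; d F_3 = (-2*v) du + (-2*u - 2) dv
Combining and collecting du, dv coefficients:
  coeff of du: -36*u^3 - 18*u^2*v - 10*u*v^2 + 42*u*v - 18*u - 4*v^3 + 12*v^2 - 18*v + 18
  coeff of dv: -6*u^3 - 10*u^2*v + 30*u^2 + 12*u*v - 4*v^3 + 12*v^2 - 42*v + 12
F^* omega = (-36*u^3 - 18*u^2*v - 10*u*v^2 + 42*u*v - 18*u - 4*v^3 + 12*v^2 - 18*v + 18) du + (-6*u^3 - 10*u^2*v + 30*u^2 + 12*u*v - 4*v^3 + 12*v^2 - 42*v + 12) dv.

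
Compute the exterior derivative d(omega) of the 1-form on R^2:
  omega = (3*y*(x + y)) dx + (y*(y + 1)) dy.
d(omega) = (-3*x - 6*y) dx ∧ dy

For a 1-form omega = sum_i f_i dx_i, the exterior derivative is
  d(omega) = sum_{i < j} (∂f_j/∂x_i - ∂f_i/∂x_j) dx_i ∧ dx_j.
  coefficient of dx ∧ dy: ∂f_2/∂x - ∂f_1/∂y = ∂(y*(y + 1))/∂x - ∂(3*y*(x + y))/∂y = -3*x - 6*y
Assembling: d(omega) = (-3*x - 6*y) dx ∧ dy.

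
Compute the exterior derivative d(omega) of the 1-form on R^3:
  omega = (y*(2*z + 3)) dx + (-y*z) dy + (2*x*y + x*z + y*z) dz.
d(omega) = (-2*z - 3) dx ∧ dy + (z) dx ∧ dz + (2*x + y + z) dy ∧ dz

For a 1-form omega = sum_i f_i dx_i, the exterior derivative is
  d(omega) = sum_{i < j} (∂f_j/∂x_i - ∂f_i/∂x_j) dx_i ∧ dx_j.
  coefficient of dx ∧ dy: ∂f_2/∂x - ∂f_1/∂y = ∂(-y*z)/∂x - ∂(y*(2*z + 3))/∂y = -2*z - 3
  coefficient of dx ∧ dz: ∂f_3/∂x - ∂f_1/∂z = ∂(2*x*y + x*z + y*z)/∂x - ∂(y*(2*z + 3))/∂z = z
  coefficient of dy ∧ dz: ∂f_3/∂y - ∂f_2/∂z = ∂(2*x*y + x*z + y*z)/∂y - ∂(-y*z)/∂z = 2*x + y + z
Assembling: d(omega) = (-2*z - 3) dx ∧ dy + (z) dx ∧ dz + (2*x + y + z) dy ∧ dz.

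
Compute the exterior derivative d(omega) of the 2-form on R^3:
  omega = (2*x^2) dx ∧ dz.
d(omega) = 0

For a 2-form omega = sum_{i<j} g_{ij} dx_i ∧ dx_j, the exterior derivative is
  d(omega) = sum_{i<j} d(g_{ij}) ∧ dx_i ∧ dx_j = sum_{i<j, k} (∂g_{ij}/∂x_k) dx_k ∧ dx_i ∧ dx_j.
Expand each term, using dx_k ∧ dx_i ∧ dx_j = sgn(permutation) dx_{(a)} ∧ dx_{(b)} ∧ dx_{(c)} with (a < b < c) sorted:

Collecting like 3-forms: d(omega) = 0.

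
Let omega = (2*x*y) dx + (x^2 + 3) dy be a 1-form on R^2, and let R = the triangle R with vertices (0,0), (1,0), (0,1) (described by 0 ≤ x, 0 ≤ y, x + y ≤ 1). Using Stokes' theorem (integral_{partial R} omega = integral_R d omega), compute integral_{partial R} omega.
integral_(partial R) omega = 0

Stokes: integral_partial_R omega = integral_R d omega with d omega = (∂Q/∂x - ∂P/∂y) dx ∧ dy.
  ∂Q/∂x = 2*x
  ∂P/∂y = 2*x
  integrand = ∂Q/∂x - ∂P/∂y = 0.
Integrating over R: integral_0^1 integral_0^{1-x} (0) dy dx = 0.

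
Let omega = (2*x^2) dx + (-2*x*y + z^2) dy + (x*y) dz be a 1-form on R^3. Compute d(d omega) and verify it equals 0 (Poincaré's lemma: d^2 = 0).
d(d omega) = 0

Step 1: d omega = sum_{i<j} (∂f_j/∂x_i - ∂f_i/∂x_j) dx_i ∧ dx_j:
  coeff of dx ∧ dy: -2*y
  coeff of dx ∧ dz: y
  coeff of dy ∧ dz: x - 2*z
Step 2: Apply d again to each 2-form coefficient. The only possible 3-form in R^3 is dx ∧ dy ∧ dz, with coefficient
  ∂(coeff of dy∧dz)/∂x - ∂(coeff of dx∧dz)/∂y + ∂(coeff of dx∧dy)/∂z
  = ∂/∂x (x - 2*z) - ∂/∂y (y) + ∂/∂z (-2*y).
Each of these terms simplifies to sums of mixed partials that cancel in pairs. The result is 0 (by equality of mixed partials for smooth functions — Schwarz / Clairaut).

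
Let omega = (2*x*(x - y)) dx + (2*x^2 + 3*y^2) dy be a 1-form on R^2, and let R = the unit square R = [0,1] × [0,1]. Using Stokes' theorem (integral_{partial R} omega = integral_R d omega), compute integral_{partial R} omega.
integral_(partial R) omega = 3

Stokes: integral_partial_R omega = integral_R d omega with d omega = (∂Q/∂x - ∂P/∂y) dx ∧ dy.
  ∂Q/∂x = 4*x
  ∂P/∂y = -2*x
  integrand = ∂Q/∂x - ∂P/∂y = 6*x.
Integrating over R: integral_0^1 integral_0^1 (6*x) dx dy = 3.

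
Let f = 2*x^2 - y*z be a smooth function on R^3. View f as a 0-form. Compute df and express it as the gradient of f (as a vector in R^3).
df = (4*x) dx + (-z) dy + (-y) dz; grad f = (4*x, -z, -y)

For a 0-form f, d f = (∂f/∂x) dx + (∂f/∂y) dy + (∂f/∂z) dz. The components of the vector representation are exactly the entries of grad f in Cartesian coordinates:
  ∂f/∂x = 4*x
  ∂f/∂y = -z
  ∂f/∂z = -y.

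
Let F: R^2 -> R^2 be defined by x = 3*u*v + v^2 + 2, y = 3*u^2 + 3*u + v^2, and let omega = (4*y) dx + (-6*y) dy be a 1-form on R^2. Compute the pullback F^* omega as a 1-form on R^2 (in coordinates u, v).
F^* omega = (-108*u^3 + 36*u^2*v - 162*u^2 - 36*u*v^2 + 36*u*v - 54*u + 12*v^3 - 18*v^2) du + (36*u^3 - 12*u^2*v + 36*u^2 + 12*u*v^2 - 12*u*v - 4*v^3) dv

Using F^*(f dg) = (f ∘ F) d(g ∘ F), substitute each coordinate x_i by F_i(u, v) in f_i, and replace dx_i by d F_i = (∂F_i/∂u) du + (∂F_i/∂v) dv.
  For the x component: f_1(F) = 12*u^2 + 12*u + 4*v^2; d F_1 = (3*v) du + (3*u + 2*v) dv
  For the y component: f_2(F) = -18*u^2 - 18*u - 6*v^2; d F_2 = (6*u + 3) du + (2*v) dv
Combining and collecting du, dv coefficients:
  coeff of du: -108*u^3 + 36*u^2*v - 162*u^2 - 36*u*v^2 + 36*u*v - 54*u + 12*v^3 - 18*v^2
  coeff of dv: 36*u^3 - 12*u^2*v + 36*u^2 + 12*u*v^2 - 12*u*v - 4*v^3
F^* omega = (-108*u^3 + 36*u^2*v - 162*u^2 - 36*u*v^2 + 36*u*v - 54*u + 12*v^3 - 18*v^2) du + (36*u^3 - 12*u^2*v + 36*u^2 + 12*u*v^2 - 12*u*v - 4*v^3) dv.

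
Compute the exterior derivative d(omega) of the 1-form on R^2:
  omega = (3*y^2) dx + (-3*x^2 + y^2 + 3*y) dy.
d(omega) = (-6*x - 6*y) dx ∧ dy

For a 1-form omega = sum_i f_i dx_i, the exterior derivative is
  d(omega) = sum_{i < j} (∂f_j/∂x_i - ∂f_i/∂x_j) dx_i ∧ dx_j.
  coefficient of dx ∧ dy: ∂f_2/∂x - ∂f_1/∂y = ∂(-3*x^2 + y^2 + 3*y)/∂x - ∂(3*y^2)/∂y = -6*x - 6*y
Assembling: d(omega) = (-6*x - 6*y) dx ∧ dy.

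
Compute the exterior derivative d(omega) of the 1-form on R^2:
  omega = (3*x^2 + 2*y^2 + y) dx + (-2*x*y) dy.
d(omega) = (-6*y - 1) dx ∧ dy

For a 1-form omega = sum_i f_i dx_i, the exterior derivative is
  d(omega) = sum_{i < j} (∂f_j/∂x_i - ∂f_i/∂x_j) dx_i ∧ dx_j.
  coefficient of dx ∧ dy: ∂f_2/∂x - ∂f_1/∂y = ∂(-2*x*y)/∂x - ∂(3*x^2 + 2*y^2 + y)/∂y = -6*y - 1
Assembling: d(omega) = (-6*y - 1) dx ∧ dy.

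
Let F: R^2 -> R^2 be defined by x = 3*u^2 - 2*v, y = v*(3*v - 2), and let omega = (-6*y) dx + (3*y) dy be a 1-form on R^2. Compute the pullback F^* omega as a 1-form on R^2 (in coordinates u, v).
F^* omega = (36*u*v*(2 - 3*v)) du + (6*v*(9*v^2 - 3*v - 2)) dv

Using F^*(f dg) = (f ∘ F) d(g ∘ F), substitute each coordinate x_i by F_i(u, v) in f_i, and replace dx_i by d F_i = (∂F_i/∂u) du + (∂F_i/∂v) dv.
  For the x component: f_1(F) = 6*v*(2 - 3*v); d F_1 = (6*u) du + (-2) dv
  For the y component: f_2(F) = 3*v*(3*v - 2); d F_2 = (0) du + (6*v - 2) dv
Combining and collecting du, dv coefficients:
  coeff of du: 36*u*v*(2 - 3*v)
  coeff of dv: 6*v*(9*v^2 - 3*v - 2)
F^* omega = (36*u*v*(2 - 3*v)) du + (6*v*(9*v^2 - 3*v - 2)) dv.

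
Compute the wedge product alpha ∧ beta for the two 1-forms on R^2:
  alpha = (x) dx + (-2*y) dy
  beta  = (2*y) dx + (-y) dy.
alpha ∧ beta = (y*(-x + 4*y)) dx ∧ dy

Distribute the wedge, using dx_i ∧ dx_j = -dx_j ∧ dx_i and dx_i ∧ dx_i = 0. For each pair (i, j) with i < j, the coefficient of dx_i ∧ dx_j in alpha ∧ beta is (alpha_i * beta_j - alpha_j * beta_i). Collecting: alpha ∧ beta = (y*(-x + 4*y)) dx ∧ dy.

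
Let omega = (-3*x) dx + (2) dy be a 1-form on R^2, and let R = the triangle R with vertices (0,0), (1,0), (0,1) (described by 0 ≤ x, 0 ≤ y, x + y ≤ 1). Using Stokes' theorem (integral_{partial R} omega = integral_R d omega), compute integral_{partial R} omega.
integral_(partial R) omega = 0

Stokes: integral_partial_R omega = integral_R d omega with d omega = (∂Q/∂x - ∂P/∂y) dx ∧ dy.
  ∂Q/∂x = 0
  ∂P/∂y = 0
  integrand = ∂Q/∂x - ∂P/∂y = 0.
Integrating over R: integral_0^1 integral_0^{1-x} (0) dy dx = 0.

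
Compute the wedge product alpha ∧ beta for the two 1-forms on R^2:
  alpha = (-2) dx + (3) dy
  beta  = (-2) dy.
alpha ∧ beta = (4) dx ∧ dy

Distribute the wedge, using dx_i ∧ dx_j = -dx_j ∧ dx_i and dx_i ∧ dx_i = 0. For each pair (i, j) with i < j, the coefficient of dx_i ∧ dx_j in alpha ∧ beta is (alpha_i * beta_j - alpha_j * beta_i). Collecting: alpha ∧ beta = (4) dx ∧ dy.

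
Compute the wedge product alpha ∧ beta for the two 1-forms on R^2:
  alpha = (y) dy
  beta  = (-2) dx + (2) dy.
alpha ∧ beta = (2*y) dx ∧ dy

Distribute the wedge, using dx_i ∧ dx_j = -dx_j ∧ dx_i and dx_i ∧ dx_i = 0. For each pair (i, j) with i < j, the coefficient of dx_i ∧ dx_j in alpha ∧ beta is (alpha_i * beta_j - alpha_j * beta_i). Collecting: alpha ∧ beta = (2*y) dx ∧ dy.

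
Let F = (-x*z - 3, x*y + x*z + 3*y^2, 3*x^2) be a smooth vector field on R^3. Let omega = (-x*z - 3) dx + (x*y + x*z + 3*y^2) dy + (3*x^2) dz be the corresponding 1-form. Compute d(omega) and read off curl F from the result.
d(omega) = (-x) dy ∧ dz + (-7*x) dz ∧ dx + (y + z) dx ∧ dy; curl F = (-x, -7*x, y + z)

d omega = sum_{i<j} (∂f_j/∂x_i - ∂f_i/∂x_j) dx_i ∧ dx_j. Under the identification (dy ∧ dz, dz ∧ dx, dx ∧ dy) ↔ (e_x, e_y, e_z), the coefficients are exactly the components of curl F. Compute:
  ∂R/∂y - ∂Q/∂z = (0) - (x) = -x
  ∂P/∂z - ∂R/∂x = (-x) - (6*x) = -7*x
  ∂Q/∂x - ∂P/∂y = (y + z) - (0) = y + z.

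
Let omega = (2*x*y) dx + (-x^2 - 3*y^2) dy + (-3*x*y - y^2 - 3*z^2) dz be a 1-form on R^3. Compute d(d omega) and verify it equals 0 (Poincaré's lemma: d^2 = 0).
d(d omega) = 0

Step 1: d omega = sum_{i<j} (∂f_j/∂x_i - ∂f_i/∂x_j) dx_i ∧ dx_j:
  coeff of dx ∧ dy: -4*x
  coeff of dx ∧ dz: -3*y
  coeff of dy ∧ dz: -3*x - 2*y
Step 2: Apply d again to each 2-form coefficient. The only possible 3-form in R^3 is dx ∧ dy ∧ dz, with coefficient
  ∂(coeff of dy∧dz)/∂x - ∂(coeff of dx∧dz)/∂y + ∂(coeff of dx∧dy)/∂z
  = ∂/∂x (-3*x - 2*y) - ∂/∂y (-3*y) + ∂/∂z (-4*x).
Each of these terms simplifies to sums of mixed partials that cancel in pairs. The result is 0 (by equality of mixed partials for smooth functions — Schwarz / Clairaut).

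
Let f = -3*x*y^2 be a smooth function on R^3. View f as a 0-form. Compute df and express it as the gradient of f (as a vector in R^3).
df = (-3*y^2) dx + (-6*x*y) dy + (0) dz; grad f = (-3*y^2, -6*x*y, 0)

For a 0-form f, d f = (∂f/∂x) dx + (∂f/∂y) dy + (∂f/∂z) dz. The components of the vector representation are exactly the entries of grad f in Cartesian coordinates:
  ∂f/∂x = -3*y^2
  ∂f/∂y = -6*x*y
  ∂f/∂z = 0.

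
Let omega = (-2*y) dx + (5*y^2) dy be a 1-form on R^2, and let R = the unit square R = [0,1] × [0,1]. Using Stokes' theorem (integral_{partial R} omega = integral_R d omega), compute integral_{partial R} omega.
integral_(partial R) omega = 2

Stokes: integral_partial_R omega = integral_R d omega with d omega = (∂Q/∂x - ∂P/∂y) dx ∧ dy.
  ∂Q/∂x = 0
  ∂P/∂y = -2
  integrand = ∂Q/∂x - ∂P/∂y = 2.
Integrating over R: integral_0^1 integral_0^1 (2) dx dy = 2.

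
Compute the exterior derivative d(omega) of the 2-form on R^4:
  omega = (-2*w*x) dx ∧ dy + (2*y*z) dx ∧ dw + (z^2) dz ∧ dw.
d(omega) = (-2*x - 2*z) dx ∧ dy ∧ dw + (-2*y) dx ∧ dz ∧ dw

For a 2-form omega = sum_{i<j} g_{ij} dx_i ∧ dx_j, the exterior derivative is
  d(omega) = sum_{i<j} d(g_{ij}) ∧ dx_i ∧ dx_j = sum_{i<j, k} (∂g_{ij}/∂x_k) dx_k ∧ dx_i ∧ dx_j.
Expand each term, using dx_k ∧ dx_i ∧ dx_j = sgn(permutation) dx_{(a)} ∧ dx_{(b)} ∧ dx_{(c)} with (a < b < c) sorted:
  d(-2*w*x) includes (∂/∂w)(-2*w*x) dw = (-2*x) dw, which multiplied by dx ∧ dy gives (-2*x) dx ∧ dy ∧ dw
  d(2*y*z) includes (∂/∂y)(2*y*z) dy = (2*z) dy, which multiplied by dx ∧ dw gives (-2*z) dx ∧ dy ∧ dw
  d(2*y*z) includes (∂/∂z)(2*y*z) dz = (2*y) dz, which multiplied by dx ∧ dw gives (-2*y) dx ∧ dz ∧ dw
Collecting like 3-forms: d(omega) = (-2*x - 2*z) dx ∧ dy ∧ dw + (-2*y) dx ∧ dz ∧ dw.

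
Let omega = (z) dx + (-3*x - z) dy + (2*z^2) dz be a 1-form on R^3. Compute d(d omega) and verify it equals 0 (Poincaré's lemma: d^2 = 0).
d(d omega) = 0

Step 1: d omega = sum_{i<j} (∂f_j/∂x_i - ∂f_i/∂x_j) dx_i ∧ dx_j:
  coeff of dx ∧ dy: -3
  coeff of dx ∧ dz: -1
  coeff of dy ∧ dz: 1
Step 2: Apply d again to each 2-form coefficient. The only possible 3-form in R^3 is dx ∧ dy ∧ dz, with coefficient
  ∂(coeff of dy∧dz)/∂x - ∂(coeff of dx∧dz)/∂y + ∂(coeff of dx∧dy)/∂z
  = ∂/∂x (1) - ∂/∂y (-1) + ∂/∂z (-3).
Each of these terms simplifies to sums of mixed partials that cancel in pairs. The result is 0 (by equality of mixed partials for smooth functions — Schwarz / Clairaut).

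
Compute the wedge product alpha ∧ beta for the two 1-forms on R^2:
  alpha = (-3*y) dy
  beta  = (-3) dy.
alpha ∧ beta = 0

Distribute the wedge, using dx_i ∧ dx_j = -dx_j ∧ dx_i and dx_i ∧ dx_i = 0. For each pair (i, j) with i < j, the coefficient of dx_i ∧ dx_j in alpha ∧ beta is (alpha_i * beta_j - alpha_j * beta_i). Collecting: alpha ∧ beta = 0.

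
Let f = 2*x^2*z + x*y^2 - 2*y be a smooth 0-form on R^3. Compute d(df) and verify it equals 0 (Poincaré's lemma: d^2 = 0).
d(df) = 0

Step 1: df = sum_i (∂f/∂x_i) dx_i = (4*x*z + y^2) dx + (2*x*y - 2) dy + (2*x^2) dz.
Step 2: Apply d again. Using the 1-form formula, the coefficient of dx ∧ dy in d(df) is ∂^2 f/∂x ∂y - ∂^2 f/∂y ∂x = (2*y) - (2*y) = 0 (equality of mixed partials for smooth f).
Similarly for dx ∧ dz and dy ∧ dz — all coefficients vanish. So d(df) = 0.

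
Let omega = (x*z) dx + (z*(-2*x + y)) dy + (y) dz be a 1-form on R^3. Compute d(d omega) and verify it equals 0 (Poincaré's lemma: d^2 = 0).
d(d omega) = 0

Step 1: d omega = sum_{i<j} (∂f_j/∂x_i - ∂f_i/∂x_j) dx_i ∧ dx_j:
  coeff of dx ∧ dy: -2*z
  coeff of dx ∧ dz: -x
  coeff of dy ∧ dz: 2*x - y + 1
Step 2: Apply d again to each 2-form coefficient. The only possible 3-form in R^3 is dx ∧ dy ∧ dz, with coefficient
  ∂(coeff of dy∧dz)/∂x - ∂(coeff of dx∧dz)/∂y + ∂(coeff of dx∧dy)/∂z
  = ∂/∂x (2*x - y + 1) - ∂/∂y (-x) + ∂/∂z (-2*z).
Each of these terms simplifies to sums of mixed partials that cancel in pairs. The result is 0 (by equality of mixed partials for smooth functions — Schwarz / Clairaut).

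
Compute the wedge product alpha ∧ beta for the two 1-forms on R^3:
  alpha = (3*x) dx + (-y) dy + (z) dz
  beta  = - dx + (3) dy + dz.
alpha ∧ beta = (9*x - y) dx ∧ dy + (3*x + z) dx ∧ dz + (-y - 3*z) dy ∧ dz

Distribute the wedge, using dx_i ∧ dx_j = -dx_j ∧ dx_i and dx_i ∧ dx_i = 0. For each pair (i, j) with i < j, the coefficient of dx_i ∧ dx_j in alpha ∧ beta is (alpha_i * beta_j - alpha_j * beta_i). Collecting: alpha ∧ beta = (9*x - y) dx ∧ dy + (3*x + z) dx ∧ dz + (-y - 3*z) dy ∧ dz.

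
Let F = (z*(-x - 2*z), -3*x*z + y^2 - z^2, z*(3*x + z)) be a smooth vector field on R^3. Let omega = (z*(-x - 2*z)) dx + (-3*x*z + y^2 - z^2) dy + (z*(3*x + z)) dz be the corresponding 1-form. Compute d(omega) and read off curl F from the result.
d(omega) = (3*x + 2*z) dy ∧ dz + (-x - 7*z) dz ∧ dx + (-3*z) dx ∧ dy; curl F = (3*x + 2*z, -x - 7*z, -3*z)

d omega = sum_{i<j} (∂f_j/∂x_i - ∂f_i/∂x_j) dx_i ∧ dx_j. Under the identification (dy ∧ dz, dz ∧ dx, dx ∧ dy) ↔ (e_x, e_y, e_z), the coefficients are exactly the components of curl F. Compute:
  ∂R/∂y - ∂Q/∂z = (0) - (-3*x - 2*z) = 3*x + 2*z
  ∂P/∂z - ∂R/∂x = (-x - 4*z) - (3*z) = -x - 7*z
  ∂Q/∂x - ∂P/∂y = (-3*z) - (0) = -3*z.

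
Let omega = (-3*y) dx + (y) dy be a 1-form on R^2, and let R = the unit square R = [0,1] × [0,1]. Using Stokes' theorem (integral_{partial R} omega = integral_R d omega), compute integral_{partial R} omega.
integral_(partial R) omega = 3

Stokes: integral_partial_R omega = integral_R d omega with d omega = (∂Q/∂x - ∂P/∂y) dx ∧ dy.
  ∂Q/∂x = 0
  ∂P/∂y = -3
  integrand = ∂Q/∂x - ∂P/∂y = 3.
Integrating over R: integral_0^1 integral_0^1 (3) dx dy = 3.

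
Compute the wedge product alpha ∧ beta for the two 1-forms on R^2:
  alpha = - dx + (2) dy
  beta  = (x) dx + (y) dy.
alpha ∧ beta = (-2*x - y) dx ∧ dy

Distribute the wedge, using dx_i ∧ dx_j = -dx_j ∧ dx_i and dx_i ∧ dx_i = 0. For each pair (i, j) with i < j, the coefficient of dx_i ∧ dx_j in alpha ∧ beta is (alpha_i * beta_j - alpha_j * beta_i). Collecting: alpha ∧ beta = (-2*x - y) dx ∧ dy.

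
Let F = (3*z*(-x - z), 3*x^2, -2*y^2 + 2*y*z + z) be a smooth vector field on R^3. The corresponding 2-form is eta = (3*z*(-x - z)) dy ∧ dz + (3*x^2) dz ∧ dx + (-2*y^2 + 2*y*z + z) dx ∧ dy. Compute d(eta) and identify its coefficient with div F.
d(eta) = (2*y - 3*z + 1) dx ∧ dy ∧ dz; div F = 2*y - 3*z + 1

For a 2-form in R^3 of the form above, applying d gives a 3-form with coefficient ∂P/∂x + ∂Q/∂y + ∂R/∂z:
  ∂P/∂x = -3*z
  ∂Q/∂y = 0
  ∂R/∂z = 2*y + 1
Sum = 2*y - 3*z + 1, which is exactly div F.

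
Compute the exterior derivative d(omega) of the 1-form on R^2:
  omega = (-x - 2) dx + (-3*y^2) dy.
d(omega) = 0

For a 1-form omega = sum_i f_i dx_i, the exterior derivative is
  d(omega) = sum_{i < j} (∂f_j/∂x_i - ∂f_i/∂x_j) dx_i ∧ dx_j.

Assembling: d(omega) = 0.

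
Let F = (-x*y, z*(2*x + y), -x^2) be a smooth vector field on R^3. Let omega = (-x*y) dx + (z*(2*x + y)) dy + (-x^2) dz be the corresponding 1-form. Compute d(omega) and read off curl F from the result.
d(omega) = (-2*x - y) dy ∧ dz + (2*x) dz ∧ dx + (x + 2*z) dx ∧ dy; curl F = (-2*x - y, 2*x, x + 2*z)

d omega = sum_{i<j} (∂f_j/∂x_i - ∂f_i/∂x_j) dx_i ∧ dx_j. Under the identification (dy ∧ dz, dz ∧ dx, dx ∧ dy) ↔ (e_x, e_y, e_z), the coefficients are exactly the components of curl F. Compute:
  ∂R/∂y - ∂Q/∂z = (0) - (2*x + y) = -2*x - y
  ∂P/∂z - ∂R/∂x = (0) - (-2*x) = 2*x
  ∂Q/∂x - ∂P/∂y = (2*z) - (-x) = x + 2*z.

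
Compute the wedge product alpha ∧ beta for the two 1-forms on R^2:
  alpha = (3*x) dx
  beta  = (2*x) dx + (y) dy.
alpha ∧ beta = (3*x*y) dx ∧ dy

Distribute the wedge, using dx_i ∧ dx_j = -dx_j ∧ dx_i and dx_i ∧ dx_i = 0. For each pair (i, j) with i < j, the coefficient of dx_i ∧ dx_j in alpha ∧ beta is (alpha_i * beta_j - alpha_j * beta_i). Collecting: alpha ∧ beta = (3*x*y) dx ∧ dy.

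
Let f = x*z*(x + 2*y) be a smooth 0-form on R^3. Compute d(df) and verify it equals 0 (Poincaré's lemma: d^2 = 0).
d(df) = 0

Step 1: df = sum_i (∂f/∂x_i) dx_i = (2*z*(x + y)) dx + (2*x*z) dy + (x*(x + 2*y)) dz.
Step 2: Apply d again. Using the 1-form formula, the coefficient of dx ∧ dy in d(df) is ∂^2 f/∂x ∂y - ∂^2 f/∂y ∂x = (2*z) - (2*z) = 0 (equality of mixed partials for smooth f).
Similarly for dx ∧ dz and dy ∧ dz — all coefficients vanish. So d(df) = 0.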